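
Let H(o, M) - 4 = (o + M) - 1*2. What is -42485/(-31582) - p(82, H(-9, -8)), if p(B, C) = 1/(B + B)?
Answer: 3467979/2589724 ≈ 1.3391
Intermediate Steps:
H(o, M) = 2 + M + o (H(o, M) = 4 + ((o + M) - 1*2) = 4 + ((M + o) - 2) = 4 + (-2 + M + o) = 2 + M + o)
p(B, C) = 1/(2*B)
-42485/(-31582) - p(82, H(-9, -8)) = -42485/(-31582) - 1/(2*82) = -42485*(-1/31582) - 1/(2*82) = 42485/31582 - 1*1/164 = 42485/31582 - 1/164 = 3467979/2589724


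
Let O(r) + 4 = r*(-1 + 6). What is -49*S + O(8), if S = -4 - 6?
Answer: 526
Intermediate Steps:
O(r) = -4 + 5*r (O(r) = -4 + r*(-1 + 6) = -4 + r*5 = -4 + 5*r)
S = -10
-49*S + O(8) = -49*(-10) + (-4 + 5*8) = 490 + (-4 + 40) = 490 + 36 = 526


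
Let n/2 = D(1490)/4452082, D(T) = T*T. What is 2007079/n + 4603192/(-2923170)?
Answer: 1306024605488855843/648972971700 ≈ 2.0124e+6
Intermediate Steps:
D(T) = T²
n = 2220100/2226041 (n = 2*(1490²/4452082) = 2*(2220100*(1/4452082)) = 2*(1110050/2226041) = 2220100/2226041 ≈ 0.99733)
2007079/n + 4603192/(-2923170) = 2007079/(2220100/2226041) + 4603192/(-2923170) = 2007079*(2226041/2220100) + 4603192*(-1/2923170) = 4467840144239/2220100 - 2301596/1461585 = 1306024605488855843/648972971700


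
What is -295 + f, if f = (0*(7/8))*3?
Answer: -295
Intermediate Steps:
f = 0 (f = (0*(7*(1/8)))*3 = (0*(7/8))*3 = 0*3 = 0)
-295 + f = -295 + 0 = -295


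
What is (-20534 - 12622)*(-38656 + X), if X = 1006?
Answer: 1248323400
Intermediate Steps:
(-20534 - 12622)*(-38656 + X) = (-20534 - 12622)*(-38656 + 1006) = -33156*(-37650) = 1248323400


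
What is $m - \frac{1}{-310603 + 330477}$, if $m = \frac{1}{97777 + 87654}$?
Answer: $- \frac{165557}{3685255694} \approx -4.4924 \cdot 10^{-5}$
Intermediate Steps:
$m = \frac{1}{185431} \approx 5.3928 \cdot 10^{-6}$
$m - \frac{1}{-310603 + 330477} = \frac{1}{185431} - \frac{1}{-310603 + 330477} = \frac{1}{185431} - \frac{1}{19874} = - \frac{165557}{3685255694}$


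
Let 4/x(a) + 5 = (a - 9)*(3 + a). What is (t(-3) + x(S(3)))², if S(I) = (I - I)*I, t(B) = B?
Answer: 625/64 ≈ 9.7656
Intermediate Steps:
S(I) = 0 (S(I) = 0*I = 0)
x(a) = 4/(-5 + (-9 + a)*(3 + a)) (x(a) = 4/(-5 + (a - 9)*(3 + a)) = 4/(-5 + (-9 + a)*(3 + a)))
(t(-3) + x(S(3)))² = (-3 + 4/(-32 + 0² - 6*0))² = (-3 + 4/(-32 + 0 + 0))² = (-3 + 4/(-32))² = (-3 + 4*(-1/32))² = (-3 - ⅛)² = (-25/8)² = 625/64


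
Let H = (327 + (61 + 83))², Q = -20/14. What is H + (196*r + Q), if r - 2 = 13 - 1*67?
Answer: 1481533/7 ≈ 2.1165e+5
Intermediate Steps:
Q = -10/7 (Q = -20*1/14 = -10/7 ≈ -1.4286)
r = -52 (r = 2 + (13 - 1*67) = 2 + (13 - 67) = 2 - 54 = -52)
H = 221841 (H = (327 + 144)² = 471² = 221841)
H + (196*r + Q) = 221841 + (196*(-52) - 10/7) = 221841 + (-10192 - 10/7) = 221841 - 71354/7 = 1481533/7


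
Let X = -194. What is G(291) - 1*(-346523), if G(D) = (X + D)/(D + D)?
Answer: 2079139/6 ≈ 3.4652e+5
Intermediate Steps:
G(D) = (-194 + D)/(2*D) (G(D) = (-194 + D)/(D + D) = (-194 + D)/((2*D)) = (-194 + D)*(1/(2*D)) = (-194 + D)/(2*D))
G(291) - 1*(-346523) = (½)*(-194 + 291)/291 - 1*(-346523) = (½)*(1/291)*97 + 346523 = ⅙ + 346523 = 2079139/6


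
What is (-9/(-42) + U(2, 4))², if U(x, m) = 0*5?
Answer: 9/196 ≈ 0.045918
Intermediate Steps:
U(x, m) = 0
(-9/(-42) + U(2, 4))² = (-9/(-42) + 0)² = (-9*(-1/42) + 0)² = (3/14 + 0)² = (3/14)² = 9/196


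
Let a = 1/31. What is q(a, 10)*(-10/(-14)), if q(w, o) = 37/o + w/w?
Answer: 47/14 ≈ 3.3571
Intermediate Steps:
a = 1/31 ≈ 0.032258
q(w, o) = 1 + 37/o (q(w, o) = 37/o + 1 = 1 + 37/o)
q(a, 10)*(-10/(-14)) = ((37 + 10)/10)*(-10/(-14)) = ((1/10)*47)*(-10*(-1/14)) = (47/10)*(5/7) = 47/14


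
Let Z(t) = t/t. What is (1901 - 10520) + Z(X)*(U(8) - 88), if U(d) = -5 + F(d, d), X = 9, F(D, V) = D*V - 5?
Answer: -8653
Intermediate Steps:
F(D, V) = -5 + D*V
U(d) = -10 + d² (U(d) = -5 + (-5 + d*d) = -5 + (-5 + d²) = -10 + d²)
Z(t) = 1
(1901 - 10520) + Z(X)*(U(8) - 88) = (1901 - 10520) + 1*((-10 + 8²) - 88) = -8619 + 1*((-10 + 64) - 88) = -8619 + 1*(54 - 88) = -8619 + 1*(-34) = -8619 - 34 = -8653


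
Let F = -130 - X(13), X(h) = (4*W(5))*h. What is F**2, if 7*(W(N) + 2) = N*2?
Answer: 492804/49 ≈ 10057.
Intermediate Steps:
W(N) = -2 + 2*N/7 (W(N) = -2 + (N*2)/7 = -2 + (2*N)/7 = -2 + 2*N/7)
X(h) = -16*h/7 (X(h) = (4*(-2 + (2/7)*5))*h = (4*(-2 + 10/7))*h = (4*(-4/7))*h = -16*h/7)
F = -702/7 (F = -130 - (-16)*13/7 = -130 - 1*(-208/7) = -130 + 208/7 = -702/7 ≈ -100.29)
F**2 = (-702/7)**2 = 492804/49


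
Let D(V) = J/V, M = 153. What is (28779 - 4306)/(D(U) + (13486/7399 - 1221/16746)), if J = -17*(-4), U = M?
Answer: 9096882373026/815612003 ≈ 11153.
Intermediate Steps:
U = 153
J = 68
D(V) = 68/V
(28779 - 4306)/(D(U) + (13486/7399 - 1221/16746)) = (28779 - 4306)/(68/153 + (13486/7399 - 1221/16746)) = 24473/(68*(1/153) + (13486*(1/7399) - 1221*1/16746)) = 24473/(4/9 + (13486/7399 - 407/5582)) = 24473/(4/9 + 72267459/41301218) = 24473/(815612003/371710962) = 24473*(371710962/815612003) = 9096882373026/815612003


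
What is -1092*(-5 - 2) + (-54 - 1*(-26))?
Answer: 7616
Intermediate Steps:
-1092*(-5 - 2) + (-54 - 1*(-26)) = -1092*(-7) + (-54 + 26) = -156*(-49) - 28 = 7644 - 28 = 7616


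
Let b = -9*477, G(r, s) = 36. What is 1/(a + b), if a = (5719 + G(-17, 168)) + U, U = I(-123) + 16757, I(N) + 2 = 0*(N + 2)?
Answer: 1/18217 ≈ 5.4894e-5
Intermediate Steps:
I(N) = -2 (I(N) = -2 + 0*(N + 2) = -2 + 0*(2 + N) = -2 + 0 = -2)
U = 16755 (U = -2 + 16757 = 16755)
b = -4293
a = 22510 (a = (5719 + 36) + 16755 = 5755 + 16755 = 22510)
1/(a + b) = 1/(22510 - 4293) = 1/18217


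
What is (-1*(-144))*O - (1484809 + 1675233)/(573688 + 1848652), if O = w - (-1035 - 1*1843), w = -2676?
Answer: 35228932939/1211170 ≈ 29087.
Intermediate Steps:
O = 202 (O = -2676 - (-1035 - 1*1843) = -2676 - (-1035 - 1843) = -2676 - 1*(-2878) = -2676 + 2878 = 202)
(-1*(-144))*O - (1484809 + 1675233)/(573688 + 1848652) = -1*(-144)*202 - (1484809 + 1675233)/(573688 + 1848652) = 144*202 - 3160042/2422340 = 29088 - 3160042/2422340 = 29088 - 1*1580021/1211170 = 29088 - 1580021/1211170 = 35228932939/1211170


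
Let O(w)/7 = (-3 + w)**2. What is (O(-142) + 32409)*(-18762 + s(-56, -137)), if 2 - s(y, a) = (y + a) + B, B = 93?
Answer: -3351037440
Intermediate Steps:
O(w) = 7*(-3 + w)**2
s(y, a) = -91 - a - y (s(y, a) = 2 - ((y + a) + 93) = 2 - ((a + y) + 93) = 2 - (93 + a + y) = 2 + (-93 - a - y) = -91 - a - y)
(O(-142) + 32409)*(-18762 + s(-56, -137)) = (7*(-3 - 142)**2 + 32409)*(-18762 + (-91 - 1*(-137) - 1*(-56))) = (7*(-145)**2 + 32409)*(-18762 + (-91 + 137 + 56)) = (7*21025 + 32409)*(-18762 + 102) = (147175 + 32409)*(-18660) = 179584*(-18660) = -3351037440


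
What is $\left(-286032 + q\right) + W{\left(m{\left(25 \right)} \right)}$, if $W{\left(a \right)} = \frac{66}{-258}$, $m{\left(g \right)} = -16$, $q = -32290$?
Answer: $- \frac{13687857}{43} \approx -3.1832 \cdot 10^{5}$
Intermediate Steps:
$W{\left(a \right)} = - \frac{11}{43}$ ($W{\left(a \right)} = 66 \left(- \frac{1}{258}\right) = - \frac{11}{43}$)
$\left(-286032 + q\right) + W{\left(m{\left(25 \right)} \right)} = \left(-286032 - 32290\right) - \frac{11}{43} = -318322 - \frac{11}{43} = - \frac{13687857}{43}$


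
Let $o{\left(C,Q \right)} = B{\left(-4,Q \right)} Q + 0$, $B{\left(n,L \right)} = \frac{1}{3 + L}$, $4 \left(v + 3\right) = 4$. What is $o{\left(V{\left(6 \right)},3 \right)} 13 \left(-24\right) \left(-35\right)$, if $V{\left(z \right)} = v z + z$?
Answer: $5460$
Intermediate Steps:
$v = -2$ ($v = -3 + \frac{1}{4} \cdot 4 = -3 + 1 = -2$)
$V{\left(z \right)} = - z$ ($V{\left(z \right)} = - 2 z + z = - z$)
$o{\left(C,Q \right)} = \frac{Q}{3 + Q}$ ($o{\left(C,Q \right)} = \frac{Q}{3 + Q} + 0 = \frac{Q}{3 + Q}$)
$o{\left(V{\left(6 \right)},3 \right)} 13 \left(-24\right) \left(-35\right) = \frac{3}{3 + 3} \cdot 13 \left(-24\right) \left(-35\right) = \frac{3}{6} \left(\left(-312\right) \left(-35\right)\right) = 3 \cdot \frac{1}{6} \cdot 10920 = \frac{1}{2} \cdot 10920 = 5460$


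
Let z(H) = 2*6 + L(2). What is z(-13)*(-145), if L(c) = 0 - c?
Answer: -1450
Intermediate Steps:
L(c) = -c
z(H) = 10 (z(H) = 2*6 - 1*2 = 12 - 2 = 10)
z(-13)*(-145) = 10*(-145) = -1450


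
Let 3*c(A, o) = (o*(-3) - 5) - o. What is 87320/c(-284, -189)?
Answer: 261960/751 ≈ 348.81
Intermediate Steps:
c(A, o) = -5/3 - 4*o/3 (c(A, o) = ((o*(-3) - 5) - o)/3 = ((-3*o - 5) - o)/3 = ((-5 - 3*o) - o)/3 = (-5 - 4*o)/3 = -5/3 - 4*o/3)
87320/c(-284, -189) = 87320/(-5/3 - 4/3*(-189)) = 87320/(-5/3 + 252) = 87320/(751/3) = 87320*(3/751) = 261960/751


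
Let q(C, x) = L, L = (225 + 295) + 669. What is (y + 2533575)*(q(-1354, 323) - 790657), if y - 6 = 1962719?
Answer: -3549684968400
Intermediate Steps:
L = 1189 (L = 520 + 669 = 1189)
q(C, x) = 1189
y = 1962725 (y = 6 + 1962719 = 1962725)
(y + 2533575)*(q(-1354, 323) - 790657) = (1962725 + 2533575)*(1189 - 790657) = 4496300*(-789468) = -3549684968400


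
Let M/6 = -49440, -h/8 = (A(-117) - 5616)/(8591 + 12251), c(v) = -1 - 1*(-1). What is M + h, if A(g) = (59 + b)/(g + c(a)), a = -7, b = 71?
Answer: -27821366744/93789 ≈ -2.9664e+5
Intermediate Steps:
c(v) = 0 (c(v) = -1 + 1 = 0)
A(g) = 130/g (A(g) = (59 + 71)/(g + 0) = 130/g)
h = 202216/93789 (h = -8*(130/(-117) - 5616)/(8591 + 12251) = -8*(130*(-1/117) - 5616)/20842 = -8*(-10/9 - 5616)/20842 = -(-404432)/(9*20842) = -8*(-25277/93789) = 202216/93789 ≈ 2.1561)
M = -296640 (M = 6*(-49440) = -296640)
M + h = -296640 + 202216/93789 = -27821366744/93789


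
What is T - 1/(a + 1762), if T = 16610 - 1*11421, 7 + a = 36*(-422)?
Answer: 69724594/13437 ≈ 5189.0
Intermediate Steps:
a = -15199 (a = -7 + 36*(-422) = -7 - 15192 = -15199)
T = 5189 (T = 16610 - 11421 = 5189)
T - 1/(a + 1762) = 5189 - 1/(-15199 + 1762) = 5189 - 1/(-13437) = 5189 - 1*(-1/13437) = 5189 + 1/13437 = 69724594/13437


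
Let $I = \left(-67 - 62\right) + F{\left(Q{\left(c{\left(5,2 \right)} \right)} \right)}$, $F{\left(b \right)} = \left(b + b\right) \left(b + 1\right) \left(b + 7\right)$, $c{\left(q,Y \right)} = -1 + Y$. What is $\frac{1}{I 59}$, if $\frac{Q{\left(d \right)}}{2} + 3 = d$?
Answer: $- \frac{1}{3363} \approx -0.00029735$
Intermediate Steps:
$Q{\left(d \right)} = -6 + 2 d$
$F{\left(b \right)} = 2 b \left(1 + b\right) \left(7 + b\right)$
$I = -57$ ($I = \left(-67 - 62\right) + 2 \left(-6 + 2 \left(-1 + 2\right)\right) \left(7 + \left(-6 + 2 \left(-1 + 2\right)\right)^{2} + 8 \left(-6 + 2 \left(-1 + 2\right)\right)\right) = -129 + 2 \left(-6 + 2 \cdot 1\right) \left(7 + \left(-6 + 2 \cdot 1\right)^{2} + 8 \left(-6 + 2 \cdot 1\right)\right) = -129 + 2 \left(-6 + 2\right) \left(7 + \left(-6 + 2\right)^{2} + 8 \left(-6 + 2\right)\right) = -129 + 2 \left(-4\right) \left(7 + \left(-4\right)^{2} + 8 \left(-4\right)\right) = -129 + 2 \left(-4\right) \left(7 + 16 - 32\right) = -129 + 2 \left(-4\right) \left(-9\right) = -129 + 72 = -57$)
$\frac{1}{I 59} = \frac{1}{\left(-57\right) 59} = \frac{1}{-3363} = - \frac{1}{3363}$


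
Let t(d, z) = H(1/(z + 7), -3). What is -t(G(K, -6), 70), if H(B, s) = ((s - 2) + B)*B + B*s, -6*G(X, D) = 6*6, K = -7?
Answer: 615/5929 ≈ 0.10373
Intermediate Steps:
G(X, D) = -6
H(B, s) = B*s + B*(-2 + B + s) (H(B, s) = ((-2 + s) + B)*B + B*s = (-2 + B + s)*B + B*s = B*(-2 + B + s) + B*s = B*s + B*(-2 + B + s))
t(d, z) = (-8 + 1/(7 + z))/(7 + z) (t(d, z) = (-2 + 1/(z + 7) + 2*(-3))/(z + 7) = (-2 + 1/(7 + z) - 6)/(7 + z) = (-8 + 1/(7 + z))/(7 + z))
-t(G(K, -6), 70) = -(-55 - 8*70)/(7 + 70)² = -(-55 - 560)/77² = -(-615)/5929 = -1*(-615/5929) = 615/5929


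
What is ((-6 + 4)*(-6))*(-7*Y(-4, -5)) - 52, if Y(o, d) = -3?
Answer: 200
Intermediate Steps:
((-6 + 4)*(-6))*(-7*Y(-4, -5)) - 52 = ((-6 + 4)*(-6))*(-7*(-3)) - 52 = -2*(-6)*21 - 52 = 12*21 - 52 = 252 - 52 = 200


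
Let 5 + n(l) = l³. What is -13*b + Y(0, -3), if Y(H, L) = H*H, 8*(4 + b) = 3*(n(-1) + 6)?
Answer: 52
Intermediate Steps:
n(l) = -5 + l³
b = -4 (b = -4 + (3*((-5 + (-1)³) + 6))/8 = -4 + (3*((-5 - 1) + 6))/8 = -4 + (3*(-6 + 6))/8 = -4 + (3*0)/8 = -4 + (⅛)*0 = -4 + 0 = -4)
Y(H, L) = H²
-13*b + Y(0, -3) = -13*(-4) + 0² = 52 + 0 = 52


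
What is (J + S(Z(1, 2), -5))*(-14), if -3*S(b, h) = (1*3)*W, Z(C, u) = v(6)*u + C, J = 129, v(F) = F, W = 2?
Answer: -1778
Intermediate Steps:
Z(C, u) = C + 6*u (Z(C, u) = 6*u + C = C + 6*u)
S(b, h) = -2 (S(b, h) = -1*3*2/3 = -2)
(J + S(Z(1, 2), -5))*(-14) = (129 - 2)*(-14) = 127*(-14) = -1778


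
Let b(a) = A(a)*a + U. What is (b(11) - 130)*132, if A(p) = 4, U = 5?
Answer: -10692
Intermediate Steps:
b(a) = 5 + 4*a (b(a) = 4*a + 5 = 5 + 4*a)
(b(11) - 130)*132 = ((5 + 4*11) - 130)*132 = ((5 + 44) - 130)*132 = (49 - 130)*132 = -81*132 = -10692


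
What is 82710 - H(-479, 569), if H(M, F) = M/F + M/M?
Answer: 47061900/569 ≈ 82710.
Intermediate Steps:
H(M, F) = 1 + M/F (H(M, F) = M/F + 1 = 1 + M/F)
82710 - H(-479, 569) = 82710 - (569 - 479)/569 = 82710 - 90/569 = 47061900/569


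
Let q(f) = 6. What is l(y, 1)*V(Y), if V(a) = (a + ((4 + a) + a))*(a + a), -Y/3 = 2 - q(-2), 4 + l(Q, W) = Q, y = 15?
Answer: 10560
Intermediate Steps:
l(Q, W) = -4 + Q
Y = 12 (Y = -3*(2 - 1*6) = -3*(2 - 6) = -3*(-4) = 12)
V(a) = 2*a*(4 + 3*a) (V(a) = (a + (4 + 2*a))*(2*a) = (4 + 3*a)*(2*a) = 2*a*(4 + 3*a))
l(y, 1)*V(Y) = (-4 + 15)*(2*12*(4 + 3*12)) = 11*(2*12*(4 + 36)) = 11*(2*12*40) = 11*960 = 10560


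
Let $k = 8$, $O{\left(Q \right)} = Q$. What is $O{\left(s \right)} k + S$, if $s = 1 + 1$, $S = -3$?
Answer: $13$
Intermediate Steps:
$s = 2$
$O{\left(s \right)} k + S = 2 \cdot 8 - 3 = 16 - 3 = 13$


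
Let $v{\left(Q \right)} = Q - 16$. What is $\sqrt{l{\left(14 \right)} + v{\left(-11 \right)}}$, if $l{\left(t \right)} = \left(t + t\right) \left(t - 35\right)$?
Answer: $i \sqrt{615} \approx 24.799 i$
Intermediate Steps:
$l{\left(t \right)} = 2 t \left(-35 + t\right)$
$v{\left(Q \right)} = -16 + Q$ ($v{\left(Q \right)} = Q - 16 = -16 + Q$)
$\sqrt{l{\left(14 \right)} + v{\left(-11 \right)}} = \sqrt{2 \cdot 14 \left(-35 + 14\right) - 27} = \sqrt{2 \cdot 14 \left(-21\right) - 27} = \sqrt{-588 - 27} = \sqrt{-615} = i \sqrt{615}$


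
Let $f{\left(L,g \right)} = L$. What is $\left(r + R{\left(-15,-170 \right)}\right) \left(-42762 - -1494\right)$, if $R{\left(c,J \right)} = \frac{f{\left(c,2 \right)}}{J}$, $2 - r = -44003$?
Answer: $- \frac{30872033682}{17} \approx -1.816 \cdot 10^{9}$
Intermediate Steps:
$r = 44005$ ($r = 2 - -44003 = 2 + 44003 = 44005$)
$R{\left(c,J \right)} = \frac{c}{J}$
$\left(r + R{\left(-15,-170 \right)}\right) \left(-42762 - -1494\right) = \left(44005 - \frac{15}{-170}\right) \left(-42762 - -1494\right) = \left(44005 - - \frac{3}{34}\right) \left(-42762 + \left(1498 + \left(-27 + 23\right)\right)\right) = \left(44005 + \frac{3}{34}\right) \left(-42762 + \left(1498 - 4\right)\right) = \frac{1496173 \left(-42762 + 1494\right)}{34} = \frac{1496173}{34} \left(-41268\right) = - \frac{30872033682}{17}$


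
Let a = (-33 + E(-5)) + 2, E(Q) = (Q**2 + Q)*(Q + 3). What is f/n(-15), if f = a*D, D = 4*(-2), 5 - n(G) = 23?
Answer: -284/9 ≈ -31.556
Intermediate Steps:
n(G) = -18 (n(G) = 5 - 1*23 = 5 - 23 = -18)
E(Q) = (3 + Q)*(Q + Q**2) (E(Q) = (Q + Q**2)*(3 + Q) = (3 + Q)*(Q + Q**2))
a = -71 (a = (-33 - 5*(3 + (-5)**2 + 4*(-5))) + 2 = (-33 - 5*(3 + 25 - 20)) + 2 = (-33 - 5*8) + 2 = (-33 - 40) + 2 = -73 + 2 = -71)
D = -8
f = 568 (f = -71*(-8) = 568)
f/n(-15) = 568/(-18) = 568*(-1/18) = -284/9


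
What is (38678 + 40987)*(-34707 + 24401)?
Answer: -821027490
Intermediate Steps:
(38678 + 40987)*(-34707 + 24401) = 79665*(-10306) = -821027490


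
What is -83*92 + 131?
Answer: -7505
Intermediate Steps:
-83*92 + 131 = -7636 + 131 = -7505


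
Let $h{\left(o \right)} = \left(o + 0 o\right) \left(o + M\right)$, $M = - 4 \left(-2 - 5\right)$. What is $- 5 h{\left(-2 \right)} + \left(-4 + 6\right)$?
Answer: $262$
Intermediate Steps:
$M = 28$ ($M = \left(-4\right) \left(-7\right) = 28$)
$h{\left(o \right)} = o \left(28 + o\right)$ ($h{\left(o \right)} = \left(o + 0 o\right) \left(o + 28\right) = \left(o + 0\right) \left(28 + o\right) = o \left(28 + o\right)$)
$- 5 h{\left(-2 \right)} + \left(-4 + 6\right) = - 5 \left(- 2 \left(28 - 2\right)\right) + \left(-4 + 6\right) = - 5 \left(\left(-2\right) 26\right) + 2 = \left(-5\right) \left(-52\right) + 2 = 260 + 2 = 262$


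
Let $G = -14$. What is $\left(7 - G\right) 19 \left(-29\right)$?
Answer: $-11571$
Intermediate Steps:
$\left(7 - G\right) 19 \left(-29\right) = \left(7 - -14\right) 19 \left(-29\right) = \left(7 + 14\right) 19 \left(-29\right) = 21 \cdot 19 \left(-29\right) = 399 \left(-29\right) = -11571$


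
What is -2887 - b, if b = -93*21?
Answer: -934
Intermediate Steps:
b = -1953
-2887 - b = -2887 - 1*(-1953) = -2887 + 1953 = -934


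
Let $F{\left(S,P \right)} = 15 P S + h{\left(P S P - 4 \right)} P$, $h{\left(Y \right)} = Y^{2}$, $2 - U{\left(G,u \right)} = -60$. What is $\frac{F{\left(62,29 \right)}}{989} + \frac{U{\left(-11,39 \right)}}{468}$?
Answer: $\frac{18446872246223}{231426} \approx 7.971 \cdot 10^{7}$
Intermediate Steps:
$U{\left(G,u \right)} = 62$ ($U{\left(G,u \right)} = 2 - -60 = 2 + 60 = 62$)
$F{\left(S,P \right)} = P \left(-4 + S P^{2}\right)^{2} + 15 P S$ ($F{\left(S,P \right)} = 15 P S + \left(P S P - 4\right)^{2} P = 15 P S + \left(S P^{2} - 4\right)^{2} P = 15 P S + \left(-4 + S P^{2}\right)^{2} P = 15 P S + P \left(-4 + S P^{2}\right)^{2} = P \left(-4 + S P^{2}\right)^{2} + 15 P S$)
$\frac{F{\left(62,29 \right)}}{989} + \frac{U{\left(-11,39 \right)}}{468} = \frac{29 \left(\left(-4 + 62 \cdot 29^{2}\right)^{2} + 15 \cdot 62\right)}{989} + \frac{62}{468} = 29 \left(\left(-4 + 62 \cdot 841\right)^{2} + 930\right) \frac{1}{989} + 62 \cdot \frac{1}{468} = 29 \left(\left(-4 + 52142\right)^{2} + 930\right) \frac{1}{989} + \frac{31}{234} = 29 \left(52138^{2} + 930\right) \frac{1}{989} + \frac{31}{234} = 29 \left(2718371044 + 930\right) \frac{1}{989} + \frac{31}{234} = 29 \cdot 2718371974 \cdot \frac{1}{989} + \frac{31}{234} = 78832787246 \cdot \frac{1}{989} + \frac{31}{234} = \frac{78832787246}{989} + \frac{31}{234} = \frac{18446872246223}{231426}$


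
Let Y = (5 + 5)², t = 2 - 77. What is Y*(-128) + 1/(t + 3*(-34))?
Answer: -2265601/177 ≈ -12800.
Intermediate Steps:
t = -75
Y = 100 (Y = 10² = 100)
Y*(-128) + 1/(t + 3*(-34)) = 100*(-128) + 1/(-75 + 3*(-34)) = -12800 + 1/(-75 - 102) = -12800 + 1/(-177) = -12800 - 1/177 = -2265601/177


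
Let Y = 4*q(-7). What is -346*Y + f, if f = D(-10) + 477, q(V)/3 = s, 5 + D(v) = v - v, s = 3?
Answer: -11984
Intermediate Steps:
D(v) = -5 (D(v) = -5 + (v - v) = -5 + 0 = -5)
q(V) = 9 (q(V) = 3*3 = 9)
Y = 36 (Y = 4*9 = 36)
f = 472 (f = -5 + 477 = 472)
-346*Y + f = -346*36 + 472 = -12456 + 472 = -11984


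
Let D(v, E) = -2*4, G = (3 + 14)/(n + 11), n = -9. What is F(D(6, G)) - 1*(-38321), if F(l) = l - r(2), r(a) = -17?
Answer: 38330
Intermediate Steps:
G = 17/2 (G = (3 + 14)/(-9 + 11) = 17/2 ≈ 8.5000)
D(v, E) = -8
F(l) = 17 + l (F(l) = l - 1*(-17) = l + 17 = 17 + l)
F(D(6, G)) - 1*(-38321) = (17 - 8) - 1*(-38321) = 9 + 38321 = 38330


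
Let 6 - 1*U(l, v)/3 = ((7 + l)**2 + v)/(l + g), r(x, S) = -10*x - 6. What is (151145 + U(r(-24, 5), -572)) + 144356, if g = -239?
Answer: 1650122/5 ≈ 3.3002e+5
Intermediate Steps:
r(x, S) = -6 - 10*x
U(l, v) = 18 - 3*(v + (7 + l)**2)/(-239 + l) (U(l, v) = 18 - 3*((7 + l)**2 + v)/(l - 239) = 18 - 3*(v + (7 + l)**2)/(-239 + l))
(151145 + U(r(-24, 5), -572)) + 144356 = (151145 + 3*(-1434 - 1*(-572) - (7 + (-6 - 10*(-24)))**2 + 6*(-6 - 10*(-24)))/(-239 + (-6 - 10*(-24)))) + 144356 = (151145 + 3*(-1434 + 572 - (7 + (-6 + 240))**2 + 6*(-6 + 240))/(-239 + (-6 + 240))) + 144356 = (151145 + 3*(-1434 + 572 - (7 + 234)**2 + 6*234)/(-239 + 234)) + 144356 = (151145 + 3*(-1434 + 572 - 1*241**2 + 1404)/(-5)) + 144356 = (151145 + 3*(-1/5)*(-1434 + 572 - 1*58081 + 1404)) + 144356 = (151145 + 3*(-1/5)*(-1434 + 572 - 58081 + 1404)) + 144356 = (151145 + 3*(-1/5)*(-57539)) + 144356 = (151145 + 172617/5) + 144356 = 928342/5 + 144356 = 1650122/5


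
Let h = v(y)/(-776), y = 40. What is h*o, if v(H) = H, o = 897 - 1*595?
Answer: -1510/97 ≈ -15.567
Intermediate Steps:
o = 302 (o = 897 - 595 = 302)
h = -5/97 (h = 40/(-776) = 40*(-1/776) = -5/97 ≈ -0.051546)
h*o = -5/97*302 = -1510/97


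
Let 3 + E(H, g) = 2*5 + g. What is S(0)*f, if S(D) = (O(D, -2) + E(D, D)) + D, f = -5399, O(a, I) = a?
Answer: -37793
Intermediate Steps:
E(H, g) = 7 + g (E(H, g) = -3 + (2*5 + g) = -3 + (10 + g) = 7 + g)
S(D) = 7 + 3*D (S(D) = (D + (7 + D)) + D = (7 + 2*D) + D = 7 + 3*D)
S(0)*f = (7 + 3*0)*(-5399) = (7 + 0)*(-5399) = 7*(-5399) = -37793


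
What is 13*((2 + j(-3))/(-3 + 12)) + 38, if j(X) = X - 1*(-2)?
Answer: 355/9 ≈ 39.444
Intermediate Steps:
j(X) = 2 + X (j(X) = X + 2 = 2 + X)
13*((2 + j(-3))/(-3 + 12)) + 38 = 13*((2 + (2 - 3))/(-3 + 12)) + 38 = 13*((2 - 1)/9) + 38 = 13*(1*(1/9)) + 38 = 13*(1/9) + 38 = 13/9 + 38 = 355/9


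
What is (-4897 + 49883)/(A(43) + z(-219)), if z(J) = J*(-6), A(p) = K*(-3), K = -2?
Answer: 22493/660 ≈ 34.080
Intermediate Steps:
A(p) = 6 (A(p) = -2*(-3) = 6)
z(J) = -6*J
(-4897 + 49883)/(A(43) + z(-219)) = (-4897 + 49883)/(6 - 6*(-219)) = 44986/(6 + 1314) = 44986/1320 = 44986*(1/1320) = 22493/660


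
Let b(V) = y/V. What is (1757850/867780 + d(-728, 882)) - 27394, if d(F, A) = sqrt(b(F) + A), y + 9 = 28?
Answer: -792340249/28926 + sqrt(116858014)/364 ≈ -27362.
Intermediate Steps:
y = 19 (y = -9 + 28 = 19)
b(V) = 19/V
d(F, A) = sqrt(A + 19/F) (d(F, A) = sqrt(19/F + A) = sqrt(A + 19/F))
(1757850/867780 + d(-728, 882)) - 27394 = (1757850/867780 + sqrt(882 + 19/(-728))) - 27394 = (1757850*(1/867780) + sqrt(882 + 19*(-1/728))) - 27394 = (58595/28926 + sqrt(882 - 19/728)) - 27394 = (58595/28926 + sqrt(642077/728)) - 27394 = (58595/28926 + sqrt(116858014)/364) - 27394 = -792340249/28926 + sqrt(116858014)/364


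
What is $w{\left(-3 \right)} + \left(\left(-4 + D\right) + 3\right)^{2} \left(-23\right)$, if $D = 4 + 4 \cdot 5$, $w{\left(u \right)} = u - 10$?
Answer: $-12180$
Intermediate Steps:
$w{\left(u \right)} = -10 + u$
$D = 24$ ($D = 4 + 20 = 24$)
$w{\left(-3 \right)} + \left(\left(-4 + D\right) + 3\right)^{2} \left(-23\right) = \left(-10 - 3\right) + \left(\left(-4 + 24\right) + 3\right)^{2} \left(-23\right) = -13 + \left(20 + 3\right)^{2} \left(-23\right) = -13 + 23^{2} \left(-23\right) = -13 + 529 \left(-23\right) = -13 - 12167 = -12180$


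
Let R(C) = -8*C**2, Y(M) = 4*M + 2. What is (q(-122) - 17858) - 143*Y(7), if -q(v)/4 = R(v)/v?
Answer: -26052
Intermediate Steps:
Y(M) = 2 + 4*M
q(v) = 32*v (q(v) = -4*(-8*v**2)/v = -(-32)*v = 32*v)
(q(-122) - 17858) - 143*Y(7) = (32*(-122) - 17858) - 143*(2 + 4*7) = (-3904 - 17858) - 143*(2 + 28) = -21762 - 143*30 = -21762 - 4290 = -26052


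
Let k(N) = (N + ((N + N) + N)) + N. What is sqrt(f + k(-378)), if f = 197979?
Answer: sqrt(196089) ≈ 442.82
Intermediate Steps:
k(N) = 5*N (k(N) = (N + (2*N + N)) + N = (N + 3*N) + N = 4*N + N = 5*N)
sqrt(f + k(-378)) = sqrt(197979 + 5*(-378)) = sqrt(197979 - 1890) = sqrt(196089)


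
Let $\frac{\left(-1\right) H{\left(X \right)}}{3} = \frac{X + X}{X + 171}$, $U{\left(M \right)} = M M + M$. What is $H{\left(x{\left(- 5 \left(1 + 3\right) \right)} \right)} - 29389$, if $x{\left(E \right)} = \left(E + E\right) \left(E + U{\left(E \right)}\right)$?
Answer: $- \frac{15491203}{527} \approx -29395.0$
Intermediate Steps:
$U{\left(M \right)} = M + M^{2}$ ($U{\left(M \right)} = M^{2} + M = M + M^{2}$)
$x{\left(E \right)} = 2 E \left(E + E \left(1 + E\right)\right)$ ($x{\left(E \right)} = \left(E + E\right) \left(E + E \left(1 + E\right)\right) = 2 E \left(E + E \left(1 + E\right)\right)$)
$H{\left(X \right)} = - \frac{6 X}{171 + X}$ ($H{\left(X \right)} = - 3 \frac{X + X}{X + 171} = - 3 \frac{2 X}{171 + X} = - \frac{6 X}{171 + X}$)
$H{\left(x{\left(- 5 \left(1 + 3\right) \right)} \right)} - 29389 = - \frac{6 \cdot 2 \left(- 5 \left(1 + 3\right)\right)^{2} \left(2 - 5 \left(1 + 3\right)\right)}{171 + 2 \left(- 5 \left(1 + 3\right)\right)^{2} \left(2 - 5 \left(1 + 3\right)\right)} - 29389 = - \frac{6 \cdot 2 \left(\left(-5\right) 4\right)^{2} \left(2 - 20\right)}{171 + 2 \left(\left(-5\right) 4\right)^{2} \left(2 - 20\right)} - 29389 = - \frac{6 \cdot 2 \left(-20\right)^{2} \left(2 - 20\right)}{171 + 2 \left(-20\right)^{2} \left(2 - 20\right)} - 29389 = - \frac{6 \cdot 2 \cdot 400 \left(-18\right)}{171 + 2 \cdot 400 \left(-18\right)} - 29389 = \left(-6\right) \left(-14400\right) \frac{1}{171 - 14400} - 29389 = \left(-6\right) \left(-14400\right) \frac{1}{-14229} - 29389 = \left(-6\right) \left(-14400\right) \left(- \frac{1}{14229}\right) - 29389 = - \frac{3200}{527} - 29389 = - \frac{15491203}{527}$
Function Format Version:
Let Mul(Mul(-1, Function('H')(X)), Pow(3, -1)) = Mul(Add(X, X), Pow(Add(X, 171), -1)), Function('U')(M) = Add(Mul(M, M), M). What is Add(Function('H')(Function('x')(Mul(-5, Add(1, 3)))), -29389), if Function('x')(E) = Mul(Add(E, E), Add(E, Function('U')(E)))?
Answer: Rational(-15491203, 527) ≈ -29395.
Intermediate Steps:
Function('U')(M) = Add(M, Pow(M, 2)) (Function('U')(M) = Add(Pow(M, 2), M) = Add(M, Pow(M, 2)))
Function('x')(E) = Mul(2, E, Add(E, Mul(E, Add(1, E)))) (Function('x')(E) = Mul(Add(E, E), Add(E, Mul(E, Add(1, E)))) = Mul(Mul(2, E), Add(E, Mul(E, Add(1, E)))) = Mul(2, E, Add(E, Mul(E, Add(1, E)))))
Function('H')(X) = Mul(-6, X, Pow(Add(171, X), -1)) (Function('H')(X) = Mul(-3, Mul(Add(X, X), Pow(Add(X, 171), -1))) = Mul(-3, Mul(Mul(2, X), Pow(Add(171, X), -1))) = Mul(-3, Mul(2, X, Pow(Add(171, X), -1))) = Mul(-6, X, Pow(Add(171, X), -1)))
Add(Function('H')(Function('x')(Mul(-5, Add(1, 3)))), -29389) = Add(Mul(-6, Mul(2, Pow(Mul(-5, Add(1, 3)), 2), Add(2, Mul(-5, Add(1, 3)))), Pow(Add(171, Mul(2, Pow(Mul(-5, Add(1, 3)), 2), Add(2, Mul(-5, Add(1, 3))))), -1)), -29389) = Add(Mul(-6, Mul(2, Pow(Mul(-5, 4), 2), Add(2, Mul(-5, 4))), Pow(Add(171, Mul(2, Pow(Mul(-5, 4), 2), Add(2, Mul(-5, 4)))), -1)), -29389) = Add(Mul(-6, Mul(2, Pow(-20, 2), Add(2, -20)), Pow(Add(171, Mul(2, Pow(-20, 2), Add(2, -20))), -1)), -29389) = Add(Mul(-6, Mul(2, 400, -18), Pow(Add(171, Mul(2, 400, -18)), -1)), -29389) = Add(Mul(-6, -14400, Pow(Add(171, -14400), -1)), -29389) = Add(Mul(-6, -14400, Pow(-14229, -1)), -29389) = Add(Mul(-6, -14400, Rational(-1, 14229)), -29389) = Add(Rational(-3200, 527), -29389) = Rational(-15491203, 527)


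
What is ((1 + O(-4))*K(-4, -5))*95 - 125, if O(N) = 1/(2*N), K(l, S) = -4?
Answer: -915/2 ≈ -457.50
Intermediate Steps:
O(N) = 1/(2*N)
((1 + O(-4))*K(-4, -5))*95 - 125 = ((1 + (½)/(-4))*(-4))*95 - 125 = ((1 + (½)*(-¼))*(-4))*95 - 125 = ((1 - ⅛)*(-4))*95 - 125 = ((7/8)*(-4))*95 - 125 = -7/2*95 - 125 = -665/2 - 125 = -915/2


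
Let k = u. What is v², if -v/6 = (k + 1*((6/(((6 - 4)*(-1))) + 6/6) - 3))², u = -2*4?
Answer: 1028196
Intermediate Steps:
u = -8
k = -8
v = -1014 (v = -6*(-8 + 1*((6/(((6 - 4)*(-1))) + 6/6) - 3))² = -6*(-8 + 1*((6/((2*(-1))) + 6*(⅙)) - 3))² = -6*(-8 + 1*((6/(-2) + 1) - 3))² = -6*(-8 + 1*((6*(-½) + 1) - 3))² = -6*(-8 + 1*((-3 + 1) - 3))² = -6*(-8 + 1*(-2 - 3))² = -6*(-8 + 1*(-5))² = -6*(-8 - 5)² = -6*(-13)² = -6*169 = -1014)
v² = (-1014)² = 1028196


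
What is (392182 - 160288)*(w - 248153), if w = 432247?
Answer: 42690294036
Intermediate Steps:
(392182 - 160288)*(w - 248153) = (392182 - 160288)*(432247 - 248153) = 231894*184094 = 42690294036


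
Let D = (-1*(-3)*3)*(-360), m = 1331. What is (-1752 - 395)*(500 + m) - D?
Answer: -3927917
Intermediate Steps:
D = -3240 (D = (3*3)*(-360) = 9*(-360) = -3240)
(-1752 - 395)*(500 + m) - D = (-1752 - 395)*(500 + 1331) - 1*(-3240) = -2147*1831 + 3240 = -3931157 + 3240 = -3927917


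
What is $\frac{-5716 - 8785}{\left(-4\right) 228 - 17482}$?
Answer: $\frac{853}{1082} \approx 0.78835$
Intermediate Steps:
$\frac{-5716 - 8785}{\left(-4\right) 228 - 17482} = - \frac{14501}{-912 - 17482} = - \frac{14501}{-18394} = \left(-14501\right) \left(- \frac{1}{18394}\right) = \frac{853}{1082}$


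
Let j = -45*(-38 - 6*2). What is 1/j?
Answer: 1/2250 ≈ 0.00044444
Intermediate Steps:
j = 2250 (j = -45*(-38 - 12) = -45*(-50) = 2250)
1/j = 1/2250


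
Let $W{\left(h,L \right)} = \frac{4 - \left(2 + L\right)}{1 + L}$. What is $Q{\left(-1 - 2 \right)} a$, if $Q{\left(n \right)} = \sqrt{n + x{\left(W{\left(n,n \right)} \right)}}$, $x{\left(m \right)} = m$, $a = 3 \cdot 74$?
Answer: $111 i \sqrt{22} \approx 520.64 i$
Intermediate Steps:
$a = 222$
$W{\left(h,L \right)} = \frac{2 - L}{1 + L}$
$Q{\left(n \right)} = \sqrt{n + \frac{2 - n}{1 + n}}$
$Q{\left(-1 - 2 \right)} a = \sqrt{\frac{2 + \left(-1 - 2\right)^{2}}{1 - 3}} \cdot 222 = \sqrt{\frac{2 + \left(-3\right)^{2}}{1 - 3}} \cdot 222 = \sqrt{\frac{2 + 9}{-2}} \cdot 222 = \sqrt{\left(- \frac{1}{2}\right) 11} \cdot 222 = \sqrt{- \frac{11}{2}} \cdot 222 = \frac{i \sqrt{22}}{2} \cdot 222 = 111 i \sqrt{22}$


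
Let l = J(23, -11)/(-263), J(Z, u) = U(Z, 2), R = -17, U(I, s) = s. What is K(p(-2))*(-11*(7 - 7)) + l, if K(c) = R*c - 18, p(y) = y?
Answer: -2/263 ≈ -0.0076046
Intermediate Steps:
J(Z, u) = 2
K(c) = -18 - 17*c (K(c) = -17*c - 18 = -18 - 17*c)
l = -2/263 (l = 2/(-263) = 2*(-1/263) = -2/263 ≈ -0.0076046)
K(p(-2))*(-11*(7 - 7)) + l = (-18 - 17*(-2))*(-11*(7 - 7)) - 2/263 = (-18 + 34)*(-11*0) - 2/263 = 16*0 - 2/263 = 0 - 2/263 = -2/263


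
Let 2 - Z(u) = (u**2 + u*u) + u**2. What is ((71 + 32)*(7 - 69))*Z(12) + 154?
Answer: 2746134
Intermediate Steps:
Z(u) = 2 - 3*u**2 (Z(u) = 2 - ((u**2 + u*u) + u**2) = 2 - ((u**2 + u**2) + u**2) = 2 - (2*u**2 + u**2) = 2 - 3*u**2)
((71 + 32)*(7 - 69))*Z(12) + 154 = ((71 + 32)*(7 - 69))*(2 - 3*12**2) + 154 = (103*(-62))*(2 - 3*144) + 154 = -6386*(2 - 432) + 154 = -6386*(-430) + 154 = 2745980 + 154 = 2746134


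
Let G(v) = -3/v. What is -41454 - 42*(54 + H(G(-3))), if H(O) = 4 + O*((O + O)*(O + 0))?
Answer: -43974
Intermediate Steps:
H(O) = 4 + 2*O**3 (H(O) = 4 + O*((2*O)*O) = 4 + O*(2*O**2) = 4 + 2*O**3)
-41454 - 42*(54 + H(G(-3))) = -41454 - 42*(54 + (4 + 2*(-3/(-3))**3)) = -41454 - 42*(54 + (4 + 2*(-3*(-1/3))**3)) = -41454 - 42*(54 + (4 + 2*1**3)) = -41454 - 42*(54 + (4 + 2*1)) = -41454 - 42*(54 + (4 + 2)) = -41454 - 42*(54 + 6) = -41454 - 42*60 = -41454 - 2520 = -43974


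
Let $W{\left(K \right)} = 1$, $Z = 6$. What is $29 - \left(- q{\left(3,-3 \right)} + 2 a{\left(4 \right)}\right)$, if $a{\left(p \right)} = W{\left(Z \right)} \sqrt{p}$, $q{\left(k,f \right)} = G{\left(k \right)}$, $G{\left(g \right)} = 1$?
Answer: $26$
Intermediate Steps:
$q{\left(k,f \right)} = 1$
$a{\left(p \right)} = \sqrt{p}$ ($a{\left(p \right)} = 1 \sqrt{p} = \sqrt{p}$)
$29 - \left(- q{\left(3,-3 \right)} + 2 a{\left(4 \right)}\right) = 29 + \left(- 2 \sqrt{4} + 1\right) = 29 + \left(\left(-2\right) 2 + 1\right) = 29 + \left(-4 + 1\right) = 29 - 3 = 26$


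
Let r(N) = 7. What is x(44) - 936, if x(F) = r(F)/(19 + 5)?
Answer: -22457/24 ≈ -935.71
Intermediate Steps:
x(F) = 7/24 (x(F) = 7/(19 + 5) = 7/24)
x(44) - 936 = 7/24 - 936 = -22457/24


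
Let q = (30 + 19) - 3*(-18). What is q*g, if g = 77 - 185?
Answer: -11124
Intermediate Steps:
g = -108
q = 103 (q = 49 + 54 = 103)
q*g = 103*(-108) = -11124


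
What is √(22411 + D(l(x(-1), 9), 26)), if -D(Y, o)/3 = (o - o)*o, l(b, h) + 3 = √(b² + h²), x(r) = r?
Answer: √22411 ≈ 149.70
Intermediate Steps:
l(b, h) = -3 + √(b² + h²)
D(Y, o) = 0 (D(Y, o) = -3*(o - o)*o = -0*o = -3*0 = 0)
√(22411 + D(l(x(-1), 9), 26)) = √(22411 + 0) = √22411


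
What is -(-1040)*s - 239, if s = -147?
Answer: -153119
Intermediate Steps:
-(-1040)*s - 239 = -(-1040)*(-147) - 239 = -130*1176 - 239 = -152880 - 239 = -153119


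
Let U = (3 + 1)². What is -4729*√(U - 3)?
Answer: -4729*√13 ≈ -17051.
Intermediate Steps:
U = 16 (U = 4² = 16)
-4729*√(U - 3) = -4729*√(16 - 3) = -4729*√13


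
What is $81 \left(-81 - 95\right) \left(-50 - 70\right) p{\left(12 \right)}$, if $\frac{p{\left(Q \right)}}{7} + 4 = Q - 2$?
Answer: $71850240$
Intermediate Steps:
$p{\left(Q \right)} = -42 + 7 Q$ ($p{\left(Q \right)} = -28 + 7 \left(Q - 2\right) = -28 + 7 \left(-2 + Q\right) = -28 + \left(-14 + 7 Q\right) = -42 + 7 Q$)
$81 \left(-81 - 95\right) \left(-50 - 70\right) p{\left(12 \right)} = 81 \left(-81 - 95\right) \left(-50 - 70\right) \left(-42 + 7 \cdot 12\right) = 81 \left(\left(-176\right) \left(-120\right)\right) \left(-42 + 84\right) = 81 \cdot 21120 \cdot 42 = 1710720 \cdot 42 = 71850240$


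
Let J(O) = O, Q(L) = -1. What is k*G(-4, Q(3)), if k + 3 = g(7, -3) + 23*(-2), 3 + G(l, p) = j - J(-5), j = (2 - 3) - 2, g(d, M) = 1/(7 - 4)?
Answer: 146/3 ≈ 48.667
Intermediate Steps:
g(d, M) = ⅓ (g(d, M) = 1/3 = ⅓)
j = -3 (j = -1 - 2 = -3)
G(l, p) = -1 (G(l, p) = -3 + (-3 - 1*(-5)) = -3 + (-3 + 5) = -3 + 2 = -1)
k = -146/3 (k = -3 + (⅓ + 23*(-2)) = -3 + (⅓ - 46) = -3 - 137/3 = -146/3 ≈ -48.667)
k*G(-4, Q(3)) = -146/3*(-1) = 146/3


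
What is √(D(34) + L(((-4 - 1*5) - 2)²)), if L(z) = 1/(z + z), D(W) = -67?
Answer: I*√32426/22 ≈ 8.1851*I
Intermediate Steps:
L(z) = 1/(2*z)
√(D(34) + L(((-4 - 1*5) - 2)²)) = √(-67 + 1/(2*(((-4 - 1*5) - 2)²))) = √(-67 + 1/(2*(((-4 - 5) - 2)²))) = √(-67 + 1/(2*((-9 - 2)²))) = √(-67 + 1/(2*((-11)²))) = √(-67 + (½)/121) = √(-67 + (½)*(1/121)) = √(-67 + 1/242) = √(-16213/242) = I*√32426/22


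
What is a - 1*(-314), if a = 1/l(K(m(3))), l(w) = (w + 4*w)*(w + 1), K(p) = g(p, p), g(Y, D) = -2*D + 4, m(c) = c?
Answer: 3141/10 ≈ 314.10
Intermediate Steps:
g(Y, D) = 4 - 2*D
K(p) = 4 - 2*p
l(w) = 5*w*(1 + w) (l(w) = (5*w)*(1 + w) = 5*w*(1 + w))
a = ⅒ (a = 1/(5*(4 - 2*3)*(1 + (4 - 2*3))) = 1/(5*(4 - 6)*(1 + (4 - 6))) = 1/(5*(-2)*(1 - 2)) = 1/(5*(-2)*(-1)) = 1/10 = ⅒ ≈ 0.10000)
a - 1*(-314) = ⅒ - 1*(-314) = ⅒ + 314 = 3141/10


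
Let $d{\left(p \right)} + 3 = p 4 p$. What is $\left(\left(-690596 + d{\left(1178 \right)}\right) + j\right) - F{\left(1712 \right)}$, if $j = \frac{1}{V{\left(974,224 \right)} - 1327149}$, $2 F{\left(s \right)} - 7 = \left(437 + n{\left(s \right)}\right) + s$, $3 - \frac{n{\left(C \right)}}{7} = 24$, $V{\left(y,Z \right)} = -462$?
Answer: $\frac{12902075514913}{2655222} \approx 4.8591 \cdot 10^{6}$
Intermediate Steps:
$d{\left(p \right)} = -3 + 4 p^{2}$ ($d{\left(p \right)} = -3 + p 4 p = -3 + 4 p p = -3 + 4 p^{2}$)
$n{\left(C \right)} = -147$ ($n{\left(C \right)} = 21 - 168 = -147$)
$F{\left(s \right)} = \frac{297}{2} + \frac{s}{2}$ ($F{\left(s \right)} = \frac{7}{2} + \frac{\left(437 - 147\right) + s}{2} = \frac{7}{2} + \frac{290 + s}{2} = \frac{7}{2} + \left(145 + \frac{s}{2}\right) = \frac{297}{2} + \frac{s}{2}$)
$j = - \frac{1}{1327611}$ ($j = \frac{1}{-462 - 1327149} = \frac{1}{-1327611} = - \frac{1}{1327611} \approx -7.5323 \cdot 10^{-7}$)
$\left(\left(-690596 + d{\left(1178 \right)}\right) + j\right) - F{\left(1712 \right)} = \left(\left(-690596 - \left(3 - 4 \cdot 1178^{2}\right)\right) - \frac{1}{1327611}\right) - \left(\frac{297}{2} + \frac{1}{2} \cdot 1712\right) = \left(\left(-690596 + \left(-3 + 4 \cdot 1387684\right)\right) - \frac{1}{1327611}\right) - \left(\frac{297}{2} + 856\right) = \left(\left(-690596 + \left(-3 + 5550736\right)\right) - \frac{1}{1327611}\right) - \frac{2009}{2} = \left(\left(-690596 + 5550733\right) - \frac{1}{1327611}\right) - \frac{2009}{2} = \left(4860137 - \frac{1}{1327611}\right) - \frac{2009}{2} = \frac{6452371342706}{1327611} - \frac{2009}{2} = \frac{12902075514913}{2655222}$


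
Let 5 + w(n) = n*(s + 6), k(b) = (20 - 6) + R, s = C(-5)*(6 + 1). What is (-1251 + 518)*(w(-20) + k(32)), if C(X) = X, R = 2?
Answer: -433203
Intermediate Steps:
s = -35 (s = -5*(6 + 1) = -5*7 = -35)
k(b) = 16 (k(b) = (20 - 6) + 2 = 14 + 2 = 16)
w(n) = -5 - 29*n (w(n) = -5 + n*(-35 + 6) = -5 + n*(-29) = -5 - 29*n)
(-1251 + 518)*(w(-20) + k(32)) = (-1251 + 518)*((-5 - 29*(-20)) + 16) = -733*((-5 + 580) + 16) = -733*(575 + 16) = -733*591 = -433203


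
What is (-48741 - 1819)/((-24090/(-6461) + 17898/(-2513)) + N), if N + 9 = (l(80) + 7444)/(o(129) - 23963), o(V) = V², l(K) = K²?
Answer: 61334233717120/17328352459 ≈ 3539.5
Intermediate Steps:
N = -39871/3661 (N = -9 + (80² + 7444)/(129² - 23963) = -9 + (6400 + 7444)/(16641 - 23963) = -9 + 13844/(-7322) = -9 + 13844*(-1/7322) = -9 - 6922/3661 = -39871/3661 ≈ -10.891)
(-48741 - 1819)/((-24090/(-6461) + 17898/(-2513)) + N) = (-48741 - 1819)/((-24090/(-6461) + 17898/(-2513)) - 39871/3661) = -50560/((-24090*(-1/6461) + 17898*(-1/2513)) - 39871/3661) = -50560/((24090/6461 - 17898/2513) - 39871/3661) = -50560/(-7871544/2319499 - 39871/3661) = -50560/(-17328352459/1213097977) = -50560*(-1213097977/17328352459) = 61334233717120/17328352459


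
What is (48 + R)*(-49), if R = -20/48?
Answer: -27979/12 ≈ -2331.6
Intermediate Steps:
R = -5/12 (R = -20*1/48 = -5/12 ≈ -0.41667)
(48 + R)*(-49) = (48 - 5/12)*(-49) = (571/12)*(-49) = -27979/12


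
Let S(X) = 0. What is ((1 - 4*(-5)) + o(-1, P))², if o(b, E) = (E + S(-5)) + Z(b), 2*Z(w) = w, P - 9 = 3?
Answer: 4225/4 ≈ 1056.3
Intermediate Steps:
P = 12 (P = 9 + 3 = 12)
Z(w) = w/2
o(b, E) = E + b/2 (o(b, E) = (E + 0) + b/2 = E + b/2)
((1 - 4*(-5)) + o(-1, P))² = ((1 - 4*(-5)) + (12 + (½)*(-1)))² = ((1 + 20) + (12 - ½))² = (21 + 23/2)² = (65/2)² = 4225/4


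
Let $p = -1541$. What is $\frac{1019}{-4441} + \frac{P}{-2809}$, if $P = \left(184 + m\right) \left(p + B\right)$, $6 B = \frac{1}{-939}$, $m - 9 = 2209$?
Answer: $\frac{46298581194688}{35141424273} \approx 1317.5$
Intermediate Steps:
$m = 2218$ ($m = 9 + 2209 = 2218$)
$B = - \frac{1}{5634}$ ($B = \frac{1}{6 \left(-939\right)} = \frac{1}{6} \left(- \frac{1}{939}\right) = - \frac{1}{5634} \approx -0.00017749$)
$P = - \frac{10427075995}{2817}$ ($P = \left(184 + 2218\right) \left(-1541 - \frac{1}{5634}\right) = 2402 \left(- \frac{8681995}{5634}\right) = - \frac{10427075995}{2817} \approx -3.7015 \cdot 10^{6}$)
$\frac{1019}{-4441} + \frac{P}{-2809} = \frac{1019}{-4441} - \frac{10427075995}{2817 \left(-2809\right)} = 1019 \left(- \frac{1}{4441}\right) - - \frac{10427075995}{7912953} = - \frac{1019}{4441} + \frac{10427075995}{7912953} = \frac{46298581194688}{35141424273}$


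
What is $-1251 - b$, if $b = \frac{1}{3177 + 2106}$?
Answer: $- \frac{6609034}{5283} \approx -1251.0$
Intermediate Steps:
$b = \frac{1}{5283} \approx 0.00018929$
$-1251 - b = -1251 - \frac{1}{5283} = - \frac{6609034}{5283}$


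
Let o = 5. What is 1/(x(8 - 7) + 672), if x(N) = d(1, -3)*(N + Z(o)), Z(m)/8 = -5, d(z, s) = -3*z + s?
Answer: 1/906 ≈ 0.0011038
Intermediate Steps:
d(z, s) = s - 3*z
Z(m) = -40 (Z(m) = 8*(-5) = -40)
x(N) = 240 - 6*N (x(N) = (-3 - 3*1)*(N - 40) = (-3 - 3)*(-40 + N) = -6*(-40 + N) = 240 - 6*N)
1/(x(8 - 7) + 672) = 1/((240 - 6*(8 - 7)) + 672) = 1/((240 - 6*1) + 672) = 1/((240 - 6) + 672) = 1/(234 + 672) = 1/906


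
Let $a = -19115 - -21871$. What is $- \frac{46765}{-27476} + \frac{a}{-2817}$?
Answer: $\frac{56013149}{77399892} \approx 0.72369$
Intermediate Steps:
$a = 2756$ ($a = -19115 + 21871 = 2756$)
$- \frac{46765}{-27476} + \frac{a}{-2817} = - \frac{46765}{-27476} + \frac{2756}{-2817} = \left(-46765\right) \left(- \frac{1}{27476}\right) + 2756 \left(- \frac{1}{2817}\right) = \frac{46765}{27476} - \frac{2756}{2817} = \frac{56013149}{77399892}$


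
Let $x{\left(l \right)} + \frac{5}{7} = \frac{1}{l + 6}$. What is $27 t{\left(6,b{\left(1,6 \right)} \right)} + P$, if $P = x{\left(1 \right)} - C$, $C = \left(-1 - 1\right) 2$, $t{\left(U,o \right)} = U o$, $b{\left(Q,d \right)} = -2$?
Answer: $- \frac{2244}{7} \approx -320.57$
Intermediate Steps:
$x{\left(l \right)} = - \frac{5}{7} + \frac{1}{6 + l}$ ($x{\left(l \right)} = - \frac{5}{7} + \frac{1}{l + 6} = - \frac{5}{7} + \frac{1}{6 + l}$)
$C = -4$ ($C = \left(-1 - 1\right) 2 = \left(-2\right) 2 = -4$)
$P = \frac{24}{7}$ ($P = \frac{-23 - 5}{7 \left(6 + 1\right)} - -4 = \frac{-23 - 5}{7 \cdot 7} + 4 = \frac{1}{7} \cdot \frac{1}{7} \left(-28\right) + 4 = - \frac{4}{7} + 4 = \frac{24}{7} \approx 3.4286$)
$27 t{\left(6,b{\left(1,6 \right)} \right)} + P = 27 \cdot 6 \left(-2\right) + \frac{24}{7} = 27 \left(-12\right) + \frac{24}{7} = -324 + \frac{24}{7} = - \frac{2244}{7}$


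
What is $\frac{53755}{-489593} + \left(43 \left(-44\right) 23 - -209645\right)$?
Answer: $\frac{6256580134}{37661} \approx 1.6613 \cdot 10^{5}$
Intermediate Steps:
$\frac{53755}{-489593} + \left(43 \left(-44\right) 23 - -209645\right) = 53755 \left(- \frac{1}{489593}\right) + \left(\left(-1892\right) 23 + 209645\right) = - \frac{4135}{37661} + \left(-43516 + 209645\right) = - \frac{4135}{37661} + 166129 = \frac{6256580134}{37661}$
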